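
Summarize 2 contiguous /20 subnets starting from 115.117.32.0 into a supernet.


Original prefix: /20
Number of subnets: 2 = 2^1
New prefix = 20 - 1 = 19
Supernet: 115.117.32.0/19


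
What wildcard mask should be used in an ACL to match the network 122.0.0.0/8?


Subnet mask: 255.0.0.0
Wildcard = 255.255.255.255 - subnet mask
255 - 255 = 0
255 - 0 = 255
255 - 0 = 255
255 - 0 = 255
Wildcard: 0.255.255.255


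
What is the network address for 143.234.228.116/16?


IP:   10001111.11101010.11100100.01110100
Mask: 11111111.11111111.00000000.00000000
AND operation:
Net:  10001111.11101010.00000000.00000000
Network: 143.234.0.0/16


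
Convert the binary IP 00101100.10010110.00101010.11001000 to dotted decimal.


00101100 = 44
10010110 = 150
00101010 = 42
11001000 = 200
IP: 44.150.42.200


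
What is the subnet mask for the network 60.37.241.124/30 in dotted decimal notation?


/30 means 30 network bits, 2 host bits
Binary: 11111111111111111111111111111100
Mask: 255.255.255.252


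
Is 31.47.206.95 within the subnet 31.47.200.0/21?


Subnet network: 31.47.200.0
Test IP AND mask: 31.47.200.0
Yes, 31.47.206.95 is in 31.47.200.0/21


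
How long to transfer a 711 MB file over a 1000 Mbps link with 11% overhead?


Effective throughput = 1000 * (1 - 11/100) = 890 Mbps
File size in Mb = 711 * 8 = 5688 Mb
Time = 5688 / 890
Time = 6.391 seconds


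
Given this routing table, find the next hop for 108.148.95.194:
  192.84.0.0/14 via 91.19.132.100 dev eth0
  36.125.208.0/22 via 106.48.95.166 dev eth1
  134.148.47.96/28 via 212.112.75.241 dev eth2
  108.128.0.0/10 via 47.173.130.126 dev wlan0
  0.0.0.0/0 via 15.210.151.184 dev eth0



Longest prefix match for 108.148.95.194:
  /14 192.84.0.0: no
  /22 36.125.208.0: no
  /28 134.148.47.96: no
  /10 108.128.0.0: MATCH
  /0 0.0.0.0: MATCH
Selected: next-hop 47.173.130.126 via wlan0 (matched /10)


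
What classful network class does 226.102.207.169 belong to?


First octet: 226
Binary: 11100010
1110xxxx -> Class D (224-239)
Class D (multicast), default mask N/A


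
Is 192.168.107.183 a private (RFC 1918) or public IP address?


RFC 1918 private ranges:
  10.0.0.0/8 (10.0.0.0 - 10.255.255.255)
  172.16.0.0/12 (172.16.0.0 - 172.31.255.255)
  192.168.0.0/16 (192.168.0.0 - 192.168.255.255)
Private (in 192.168.0.0/16)


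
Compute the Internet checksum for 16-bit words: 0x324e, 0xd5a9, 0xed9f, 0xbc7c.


Sum all words (with carry folding):
+ 0x324e = 0x324e
+ 0xd5a9 = 0x07f8
+ 0xed9f = 0xf597
+ 0xbc7c = 0xb214
One's complement: ~0xb214
Checksum = 0x4deb


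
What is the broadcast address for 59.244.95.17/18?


Network: 59.244.64.0/18
Host bits = 14
Set all host bits to 1:
Broadcast: 59.244.127.255


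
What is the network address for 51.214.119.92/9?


IP:   00110011.11010110.01110111.01011100
Mask: 11111111.10000000.00000000.00000000
AND operation:
Net:  00110011.10000000.00000000.00000000
Network: 51.128.0.0/9


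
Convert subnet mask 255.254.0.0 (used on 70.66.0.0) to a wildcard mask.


Subnet mask: 255.254.0.0
Wildcard = 255.255.255.255 - subnet mask
255 - 255 = 0
255 - 254 = 1
255 - 0 = 255
255 - 0 = 255
Wildcard: 0.1.255.255


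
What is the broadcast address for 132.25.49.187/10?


Network: 132.0.0.0/10
Host bits = 22
Set all host bits to 1:
Broadcast: 132.63.255.255


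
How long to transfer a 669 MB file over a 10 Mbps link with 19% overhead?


Effective throughput = 10 * (1 - 19/100) = 8.1 Mbps
File size in Mb = 669 * 8 = 5352 Mb
Time = 5352 / 8.1
Time = 660.7407 seconds


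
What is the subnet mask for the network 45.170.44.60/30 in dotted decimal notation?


/30 means 30 network bits, 2 host bits
Binary: 11111111111111111111111111111100
Mask: 255.255.255.252


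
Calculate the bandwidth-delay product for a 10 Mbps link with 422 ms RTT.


BDP = bandwidth * RTT
= 10 Mbps * 422 ms
= 10 * 1e6 * 422 / 1000 bits
= 4220000 bits
= 527500 bytes
= 515.1367 KB
BDP = 4220000 bits (527500 bytes)


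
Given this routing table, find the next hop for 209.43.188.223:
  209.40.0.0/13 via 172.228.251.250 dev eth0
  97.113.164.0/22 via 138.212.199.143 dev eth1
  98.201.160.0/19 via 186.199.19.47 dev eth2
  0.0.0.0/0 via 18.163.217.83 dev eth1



Longest prefix match for 209.43.188.223:
  /13 209.40.0.0: MATCH
  /22 97.113.164.0: no
  /19 98.201.160.0: no
  /0 0.0.0.0: MATCH
Selected: next-hop 172.228.251.250 via eth0 (matched /13)


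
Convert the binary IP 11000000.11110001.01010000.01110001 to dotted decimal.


11000000 = 192
11110001 = 241
01010000 = 80
01110001 = 113
IP: 192.241.80.113


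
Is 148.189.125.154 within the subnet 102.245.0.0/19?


Subnet network: 102.245.0.0
Test IP AND mask: 148.189.96.0
No, 148.189.125.154 is not in 102.245.0.0/19


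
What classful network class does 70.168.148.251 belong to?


First octet: 70
Binary: 01000110
0xxxxxxx -> Class A (1-126)
Class A, default mask 255.0.0.0 (/8)


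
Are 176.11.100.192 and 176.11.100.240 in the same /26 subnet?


Mask: 255.255.255.192
176.11.100.192 AND mask = 176.11.100.192
176.11.100.240 AND mask = 176.11.100.192
Yes, same subnet (176.11.100.192)


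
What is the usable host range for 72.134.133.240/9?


Network: 72.128.0.0
Broadcast: 72.255.255.255
First usable = network + 1
Last usable = broadcast - 1
Range: 72.128.0.1 to 72.255.255.254


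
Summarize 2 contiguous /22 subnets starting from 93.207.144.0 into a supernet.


Original prefix: /22
Number of subnets: 2 = 2^1
New prefix = 22 - 1 = 21
Supernet: 93.207.144.0/21


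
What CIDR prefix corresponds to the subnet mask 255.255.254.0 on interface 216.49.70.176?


Binary: 11111111.11111111.11111110.00000000
Count leading 1s
Prefix: /23


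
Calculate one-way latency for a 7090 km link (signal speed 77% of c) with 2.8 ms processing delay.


Speed = 0.77 * 3e5 km/s = 231000 km/s
Propagation delay = 7090 / 231000 = 0.0307 s = 30.6926 ms
Processing delay = 2.8 ms
Total one-way latency = 33.4926 ms


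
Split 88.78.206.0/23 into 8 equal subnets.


New prefix = 23 + 3 = 26
Each subnet has 64 addresses
  88.78.206.0/26
  88.78.206.64/26
  88.78.206.128/26
  88.78.206.192/26
  88.78.207.0/26
  88.78.207.64/26
  88.78.207.128/26
  88.78.207.192/26
Subnets: 88.78.206.0/26, 88.78.206.64/26, 88.78.206.128/26, 88.78.206.192/26, 88.78.207.0/26, 88.78.207.64/26, 88.78.207.128/26, 88.78.207.192/26


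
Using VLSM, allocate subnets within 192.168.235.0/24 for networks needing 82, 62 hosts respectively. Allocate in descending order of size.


82 hosts -> /25 (126 usable): 192.168.235.0/25
62 hosts -> /26 (62 usable): 192.168.235.128/26
Allocation: 192.168.235.0/25 (82 hosts, 126 usable); 192.168.235.128/26 (62 hosts, 62 usable)


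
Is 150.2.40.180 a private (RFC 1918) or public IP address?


RFC 1918 private ranges:
  10.0.0.0/8 (10.0.0.0 - 10.255.255.255)
  172.16.0.0/12 (172.16.0.0 - 172.31.255.255)
  192.168.0.0/16 (192.168.0.0 - 192.168.255.255)
Public (not in any RFC 1918 range)


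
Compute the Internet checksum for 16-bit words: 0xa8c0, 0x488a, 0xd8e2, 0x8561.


Sum all words (with carry folding):
+ 0xa8c0 = 0xa8c0
+ 0x488a = 0xf14a
+ 0xd8e2 = 0xca2d
+ 0x8561 = 0x4f8f
One's complement: ~0x4f8f
Checksum = 0xb070


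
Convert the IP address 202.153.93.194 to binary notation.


202 = 11001010
153 = 10011001
93 = 01011101
194 = 11000010
Binary: 11001010.10011001.01011101.11000010


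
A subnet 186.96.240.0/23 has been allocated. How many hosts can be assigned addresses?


Host bits = 32 - 23 = 9
Total addresses = 2^9 = 512
Usable = total - 2 (network and broadcast)
Usable hosts: 510


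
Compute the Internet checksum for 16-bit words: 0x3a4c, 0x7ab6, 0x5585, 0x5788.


Sum all words (with carry folding):
+ 0x3a4c = 0x3a4c
+ 0x7ab6 = 0xb502
+ 0x5585 = 0x0a88
+ 0x5788 = 0x6210
One's complement: ~0x6210
Checksum = 0x9def


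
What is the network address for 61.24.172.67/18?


IP:   00111101.00011000.10101100.01000011
Mask: 11111111.11111111.11000000.00000000
AND operation:
Net:  00111101.00011000.10000000.00000000
Network: 61.24.128.0/18


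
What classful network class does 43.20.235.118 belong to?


First octet: 43
Binary: 00101011
0xxxxxxx -> Class A (1-126)
Class A, default mask 255.0.0.0 (/8)


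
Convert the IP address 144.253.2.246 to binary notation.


144 = 10010000
253 = 11111101
2 = 00000010
246 = 11110110
Binary: 10010000.11111101.00000010.11110110


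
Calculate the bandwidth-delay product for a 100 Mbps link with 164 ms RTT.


BDP = bandwidth * RTT
= 100 Mbps * 164 ms
= 100 * 1e6 * 164 / 1000 bits
= 16400000 bits
= 2050000 bytes
= 2001.9531 KB
BDP = 16400000 bits (2050000 bytes)


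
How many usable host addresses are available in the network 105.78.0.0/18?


Host bits = 32 - 18 = 14
Total addresses = 2^14 = 16384
Usable = total - 2 (network and broadcast)
Usable hosts: 16382


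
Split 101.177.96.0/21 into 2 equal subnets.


New prefix = 21 + 1 = 22
Each subnet has 1024 addresses
  101.177.96.0/22
  101.177.100.0/22
Subnets: 101.177.96.0/22, 101.177.100.0/22


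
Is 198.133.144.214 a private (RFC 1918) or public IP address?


RFC 1918 private ranges:
  10.0.0.0/8 (10.0.0.0 - 10.255.255.255)
  172.16.0.0/12 (172.16.0.0 - 172.31.255.255)
  192.168.0.0/16 (192.168.0.0 - 192.168.255.255)
Public (not in any RFC 1918 range)


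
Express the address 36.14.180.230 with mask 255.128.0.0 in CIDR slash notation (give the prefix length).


Binary: 11111111.10000000.00000000.00000000
Count leading 1s
Prefix: /9


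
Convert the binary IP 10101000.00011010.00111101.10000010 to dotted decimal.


10101000 = 168
00011010 = 26
00111101 = 61
10000010 = 130
IP: 168.26.61.130


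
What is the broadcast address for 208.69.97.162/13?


Network: 208.64.0.0/13
Host bits = 19
Set all host bits to 1:
Broadcast: 208.71.255.255


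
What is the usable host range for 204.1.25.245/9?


Network: 204.0.0.0
Broadcast: 204.127.255.255
First usable = network + 1
Last usable = broadcast - 1
Range: 204.0.0.1 to 204.127.255.254


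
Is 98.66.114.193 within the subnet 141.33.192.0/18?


Subnet network: 141.33.192.0
Test IP AND mask: 98.66.64.0
No, 98.66.114.193 is not in 141.33.192.0/18


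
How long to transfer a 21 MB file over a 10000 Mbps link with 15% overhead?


Effective throughput = 10000 * (1 - 15/100) = 8500 Mbps
File size in Mb = 21 * 8 = 168 Mb
Time = 168 / 8500
Time = 0.0198 seconds


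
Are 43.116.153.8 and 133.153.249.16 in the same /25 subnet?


Mask: 255.255.255.128
43.116.153.8 AND mask = 43.116.153.0
133.153.249.16 AND mask = 133.153.249.0
No, different subnets (43.116.153.0 vs 133.153.249.0)


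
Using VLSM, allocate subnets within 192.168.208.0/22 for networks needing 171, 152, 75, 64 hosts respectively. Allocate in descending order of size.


171 hosts -> /24 (254 usable): 192.168.208.0/24
152 hosts -> /24 (254 usable): 192.168.209.0/24
75 hosts -> /25 (126 usable): 192.168.210.0/25
64 hosts -> /25 (126 usable): 192.168.210.128/25
Allocation: 192.168.208.0/24 (171 hosts, 254 usable); 192.168.209.0/24 (152 hosts, 254 usable); 192.168.210.0/25 (75 hosts, 126 usable); 192.168.210.128/25 (64 hosts, 126 usable)


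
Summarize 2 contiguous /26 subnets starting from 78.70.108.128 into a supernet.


Original prefix: /26
Number of subnets: 2 = 2^1
New prefix = 26 - 1 = 25
Supernet: 78.70.108.128/25


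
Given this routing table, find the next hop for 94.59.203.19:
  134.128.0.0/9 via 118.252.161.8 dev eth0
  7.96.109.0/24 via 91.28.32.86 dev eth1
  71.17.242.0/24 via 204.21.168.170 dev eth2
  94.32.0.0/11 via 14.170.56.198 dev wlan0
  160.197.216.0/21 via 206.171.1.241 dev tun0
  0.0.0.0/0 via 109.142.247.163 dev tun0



Longest prefix match for 94.59.203.19:
  /9 134.128.0.0: no
  /24 7.96.109.0: no
  /24 71.17.242.0: no
  /11 94.32.0.0: MATCH
  /21 160.197.216.0: no
  /0 0.0.0.0: MATCH
Selected: next-hop 14.170.56.198 via wlan0 (matched /11)


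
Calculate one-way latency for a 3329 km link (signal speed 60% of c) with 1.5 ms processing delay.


Speed = 0.6 * 3e5 km/s = 180000 km/s
Propagation delay = 3329 / 180000 = 0.0185 s = 18.4944 ms
Processing delay = 1.5 ms
Total one-way latency = 19.9944 ms


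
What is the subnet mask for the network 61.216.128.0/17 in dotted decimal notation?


/17 means 17 network bits, 15 host bits
Binary: 11111111111111111000000000000000
Mask: 255.255.128.0


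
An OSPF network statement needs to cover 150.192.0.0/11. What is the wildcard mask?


Subnet mask: 255.224.0.0
Wildcard = 255.255.255.255 - subnet mask
255 - 255 = 0
255 - 224 = 31
255 - 0 = 255
255 - 0 = 255
Wildcard: 0.31.255.255


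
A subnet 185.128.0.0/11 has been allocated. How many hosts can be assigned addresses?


Host bits = 32 - 11 = 21
Total addresses = 2^21 = 2097152
Usable = total - 2 (network and broadcast)
Usable hosts: 2097150


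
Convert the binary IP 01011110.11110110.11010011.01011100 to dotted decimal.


01011110 = 94
11110110 = 246
11010011 = 211
01011100 = 92
IP: 94.246.211.92


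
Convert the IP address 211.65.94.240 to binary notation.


211 = 11010011
65 = 01000001
94 = 01011110
240 = 11110000
Binary: 11010011.01000001.01011110.11110000


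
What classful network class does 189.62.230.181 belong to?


First octet: 189
Binary: 10111101
10xxxxxx -> Class B (128-191)
Class B, default mask 255.255.0.0 (/16)


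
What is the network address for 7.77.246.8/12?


IP:   00000111.01001101.11110110.00001000
Mask: 11111111.11110000.00000000.00000000
AND operation:
Net:  00000111.01000000.00000000.00000000
Network: 7.64.0.0/12


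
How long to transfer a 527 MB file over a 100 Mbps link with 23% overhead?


Effective throughput = 100 * (1 - 23/100) = 77 Mbps
File size in Mb = 527 * 8 = 4216 Mb
Time = 4216 / 77
Time = 54.7532 seconds


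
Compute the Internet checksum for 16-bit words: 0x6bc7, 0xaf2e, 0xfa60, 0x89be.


Sum all words (with carry folding):
+ 0x6bc7 = 0x6bc7
+ 0xaf2e = 0x1af6
+ 0xfa60 = 0x1557
+ 0x89be = 0x9f15
One's complement: ~0x9f15
Checksum = 0x60ea


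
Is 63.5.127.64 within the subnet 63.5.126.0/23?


Subnet network: 63.5.126.0
Test IP AND mask: 63.5.126.0
Yes, 63.5.127.64 is in 63.5.126.0/23


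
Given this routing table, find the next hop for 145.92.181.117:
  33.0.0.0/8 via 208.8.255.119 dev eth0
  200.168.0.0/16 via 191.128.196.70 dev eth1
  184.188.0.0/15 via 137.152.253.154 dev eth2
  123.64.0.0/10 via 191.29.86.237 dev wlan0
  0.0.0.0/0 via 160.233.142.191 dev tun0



Longest prefix match for 145.92.181.117:
  /8 33.0.0.0: no
  /16 200.168.0.0: no
  /15 184.188.0.0: no
  /10 123.64.0.0: no
  /0 0.0.0.0: MATCH
Selected: next-hop 160.233.142.191 via tun0 (matched /0)


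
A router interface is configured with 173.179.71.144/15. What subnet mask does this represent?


/15 means 15 network bits, 17 host bits
Binary: 11111111111111100000000000000000
Mask: 255.254.0.0


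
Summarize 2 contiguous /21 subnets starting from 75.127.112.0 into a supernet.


Original prefix: /21
Number of subnets: 2 = 2^1
New prefix = 21 - 1 = 20
Supernet: 75.127.112.0/20


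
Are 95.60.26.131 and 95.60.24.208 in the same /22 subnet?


Mask: 255.255.252.0
95.60.26.131 AND mask = 95.60.24.0
95.60.24.208 AND mask = 95.60.24.0
Yes, same subnet (95.60.24.0)


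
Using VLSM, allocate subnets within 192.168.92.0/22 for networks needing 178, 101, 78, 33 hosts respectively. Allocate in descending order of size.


178 hosts -> /24 (254 usable): 192.168.92.0/24
101 hosts -> /25 (126 usable): 192.168.93.0/25
78 hosts -> /25 (126 usable): 192.168.93.128/25
33 hosts -> /26 (62 usable): 192.168.94.0/26
Allocation: 192.168.92.0/24 (178 hosts, 254 usable); 192.168.93.0/25 (101 hosts, 126 usable); 192.168.93.128/25 (78 hosts, 126 usable); 192.168.94.0/26 (33 hosts, 62 usable)


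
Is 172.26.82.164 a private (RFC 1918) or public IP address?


RFC 1918 private ranges:
  10.0.0.0/8 (10.0.0.0 - 10.255.255.255)
  172.16.0.0/12 (172.16.0.0 - 172.31.255.255)
  192.168.0.0/16 (192.168.0.0 - 192.168.255.255)
Private (in 172.16.0.0/12)


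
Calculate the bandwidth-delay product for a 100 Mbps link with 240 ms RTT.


BDP = bandwidth * RTT
= 100 Mbps * 240 ms
= 100 * 1e6 * 240 / 1000 bits
= 24000000 bits
= 3000000 bytes
= 2929.6875 KB
BDP = 24000000 bits (3000000 bytes)


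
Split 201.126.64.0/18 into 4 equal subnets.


New prefix = 18 + 2 = 20
Each subnet has 4096 addresses
  201.126.64.0/20
  201.126.80.0/20
  201.126.96.0/20
  201.126.112.0/20
Subnets: 201.126.64.0/20, 201.126.80.0/20, 201.126.96.0/20, 201.126.112.0/20


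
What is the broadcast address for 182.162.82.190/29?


Network: 182.162.82.184/29
Host bits = 3
Set all host bits to 1:
Broadcast: 182.162.82.191


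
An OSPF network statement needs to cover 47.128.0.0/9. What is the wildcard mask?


Subnet mask: 255.128.0.0
Wildcard = 255.255.255.255 - subnet mask
255 - 255 = 0
255 - 128 = 127
255 - 0 = 255
255 - 0 = 255
Wildcard: 0.127.255.255


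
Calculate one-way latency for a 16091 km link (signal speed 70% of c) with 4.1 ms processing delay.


Speed = 0.7 * 3e5 km/s = 210000 km/s
Propagation delay = 16091 / 210000 = 0.0766 s = 76.6238 ms
Processing delay = 4.1 ms
Total one-way latency = 80.7238 ms


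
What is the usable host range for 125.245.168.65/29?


Network: 125.245.168.64
Broadcast: 125.245.168.71
First usable = network + 1
Last usable = broadcast - 1
Range: 125.245.168.65 to 125.245.168.70


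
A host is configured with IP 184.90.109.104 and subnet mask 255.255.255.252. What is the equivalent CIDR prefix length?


Binary: 11111111.11111111.11111111.11111100
Count leading 1s
Prefix: /30


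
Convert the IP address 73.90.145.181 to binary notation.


73 = 01001001
90 = 01011010
145 = 10010001
181 = 10110101
Binary: 01001001.01011010.10010001.10110101


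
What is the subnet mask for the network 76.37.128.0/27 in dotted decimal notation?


/27 means 27 network bits, 5 host bits
Binary: 11111111111111111111111111100000
Mask: 255.255.255.224


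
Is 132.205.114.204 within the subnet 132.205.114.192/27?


Subnet network: 132.205.114.192
Test IP AND mask: 132.205.114.192
Yes, 132.205.114.204 is in 132.205.114.192/27


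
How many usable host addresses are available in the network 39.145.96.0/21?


Host bits = 32 - 21 = 11
Total addresses = 2^11 = 2048
Usable = total - 2 (network and broadcast)
Usable hosts: 2046


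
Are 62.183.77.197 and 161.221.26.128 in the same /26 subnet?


Mask: 255.255.255.192
62.183.77.197 AND mask = 62.183.77.192
161.221.26.128 AND mask = 161.221.26.128
No, different subnets (62.183.77.192 vs 161.221.26.128)


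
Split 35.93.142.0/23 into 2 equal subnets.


New prefix = 23 + 1 = 24
Each subnet has 256 addresses
  35.93.142.0/24
  35.93.143.0/24
Subnets: 35.93.142.0/24, 35.93.143.0/24


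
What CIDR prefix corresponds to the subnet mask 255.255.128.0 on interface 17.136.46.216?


Binary: 11111111.11111111.10000000.00000000
Count leading 1s
Prefix: /17


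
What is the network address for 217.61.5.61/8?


IP:   11011001.00111101.00000101.00111101
Mask: 11111111.00000000.00000000.00000000
AND operation:
Net:  11011001.00000000.00000000.00000000
Network: 217.0.0.0/8


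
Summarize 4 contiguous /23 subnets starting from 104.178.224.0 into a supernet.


Original prefix: /23
Number of subnets: 4 = 2^2
New prefix = 23 - 2 = 21
Supernet: 104.178.224.0/21


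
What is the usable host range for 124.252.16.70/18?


Network: 124.252.0.0
Broadcast: 124.252.63.255
First usable = network + 1
Last usable = broadcast - 1
Range: 124.252.0.1 to 124.252.63.254


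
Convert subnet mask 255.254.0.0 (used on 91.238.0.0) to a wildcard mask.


Subnet mask: 255.254.0.0
Wildcard = 255.255.255.255 - subnet mask
255 - 255 = 0
255 - 254 = 1
255 - 0 = 255
255 - 0 = 255
Wildcard: 0.1.255.255


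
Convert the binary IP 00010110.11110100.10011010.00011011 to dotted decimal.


00010110 = 22
11110100 = 244
10011010 = 154
00011011 = 27
IP: 22.244.154.27


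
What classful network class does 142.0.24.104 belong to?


First octet: 142
Binary: 10001110
10xxxxxx -> Class B (128-191)
Class B, default mask 255.255.0.0 (/16)


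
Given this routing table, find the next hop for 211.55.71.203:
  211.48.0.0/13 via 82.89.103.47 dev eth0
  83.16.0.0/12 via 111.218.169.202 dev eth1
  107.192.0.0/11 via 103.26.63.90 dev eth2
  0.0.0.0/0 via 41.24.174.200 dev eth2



Longest prefix match for 211.55.71.203:
  /13 211.48.0.0: MATCH
  /12 83.16.0.0: no
  /11 107.192.0.0: no
  /0 0.0.0.0: MATCH
Selected: next-hop 82.89.103.47 via eth0 (matched /13)


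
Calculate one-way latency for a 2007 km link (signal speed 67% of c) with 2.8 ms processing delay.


Speed = 0.67 * 3e5 km/s = 201000 km/s
Propagation delay = 2007 / 201000 = 0.01 s = 9.9851 ms
Processing delay = 2.8 ms
Total one-way latency = 12.7851 ms


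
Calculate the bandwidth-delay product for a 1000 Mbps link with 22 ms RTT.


BDP = bandwidth * RTT
= 1000 Mbps * 22 ms
= 1000 * 1e6 * 22 / 1000 bits
= 22000000 bits
= 2750000 bytes
= 2685.5469 KB
BDP = 22000000 bits (2750000 bytes)


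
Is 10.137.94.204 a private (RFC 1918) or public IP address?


RFC 1918 private ranges:
  10.0.0.0/8 (10.0.0.0 - 10.255.255.255)
  172.16.0.0/12 (172.16.0.0 - 172.31.255.255)
  192.168.0.0/16 (192.168.0.0 - 192.168.255.255)
Private (in 10.0.0.0/8)


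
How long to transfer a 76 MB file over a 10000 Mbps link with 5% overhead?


Effective throughput = 10000 * (1 - 5/100) = 9500 Mbps
File size in Mb = 76 * 8 = 608 Mb
Time = 608 / 9500
Time = 0.064 seconds


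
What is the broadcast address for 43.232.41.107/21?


Network: 43.232.40.0/21
Host bits = 11
Set all host bits to 1:
Broadcast: 43.232.47.255


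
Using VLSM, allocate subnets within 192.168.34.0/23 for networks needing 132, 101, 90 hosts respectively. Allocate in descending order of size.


132 hosts -> /24 (254 usable): 192.168.34.0/24
101 hosts -> /25 (126 usable): 192.168.35.0/25
90 hosts -> /25 (126 usable): 192.168.35.128/25
Allocation: 192.168.34.0/24 (132 hosts, 254 usable); 192.168.35.0/25 (101 hosts, 126 usable); 192.168.35.128/25 (90 hosts, 126 usable)


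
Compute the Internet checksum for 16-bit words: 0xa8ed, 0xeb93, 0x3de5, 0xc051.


Sum all words (with carry folding):
+ 0xa8ed = 0xa8ed
+ 0xeb93 = 0x9481
+ 0x3de5 = 0xd266
+ 0xc051 = 0x92b8
One's complement: ~0x92b8
Checksum = 0x6d47


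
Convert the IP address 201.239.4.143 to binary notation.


201 = 11001001
239 = 11101111
4 = 00000100
143 = 10001111
Binary: 11001001.11101111.00000100.10001111


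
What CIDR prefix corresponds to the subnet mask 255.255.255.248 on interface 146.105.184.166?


Binary: 11111111.11111111.11111111.11111000
Count leading 1s
Prefix: /29


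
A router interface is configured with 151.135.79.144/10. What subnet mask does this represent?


/10 means 10 network bits, 22 host bits
Binary: 11111111110000000000000000000000
Mask: 255.192.0.0


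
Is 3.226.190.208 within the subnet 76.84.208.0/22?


Subnet network: 76.84.208.0
Test IP AND mask: 3.226.188.0
No, 3.226.190.208 is not in 76.84.208.0/22


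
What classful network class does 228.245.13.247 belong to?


First octet: 228
Binary: 11100100
1110xxxx -> Class D (224-239)
Class D (multicast), default mask N/A


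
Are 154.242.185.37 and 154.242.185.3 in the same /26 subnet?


Mask: 255.255.255.192
154.242.185.37 AND mask = 154.242.185.0
154.242.185.3 AND mask = 154.242.185.0
Yes, same subnet (154.242.185.0)


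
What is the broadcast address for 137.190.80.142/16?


Network: 137.190.0.0/16
Host bits = 16
Set all host bits to 1:
Broadcast: 137.190.255.255


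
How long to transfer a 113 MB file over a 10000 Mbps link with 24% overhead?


Effective throughput = 10000 * (1 - 24/100) = 7600 Mbps
File size in Mb = 113 * 8 = 904 Mb
Time = 904 / 7600
Time = 0.1189 seconds


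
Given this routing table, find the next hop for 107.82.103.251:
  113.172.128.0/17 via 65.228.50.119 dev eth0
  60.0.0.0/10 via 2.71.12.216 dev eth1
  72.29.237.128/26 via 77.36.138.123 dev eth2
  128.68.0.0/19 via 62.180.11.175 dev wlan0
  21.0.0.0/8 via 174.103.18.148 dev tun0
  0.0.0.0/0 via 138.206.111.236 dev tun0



Longest prefix match for 107.82.103.251:
  /17 113.172.128.0: no
  /10 60.0.0.0: no
  /26 72.29.237.128: no
  /19 128.68.0.0: no
  /8 21.0.0.0: no
  /0 0.0.0.0: MATCH
Selected: next-hop 138.206.111.236 via tun0 (matched /0)


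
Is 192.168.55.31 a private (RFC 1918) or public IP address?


RFC 1918 private ranges:
  10.0.0.0/8 (10.0.0.0 - 10.255.255.255)
  172.16.0.0/12 (172.16.0.0 - 172.31.255.255)
  192.168.0.0/16 (192.168.0.0 - 192.168.255.255)
Private (in 192.168.0.0/16)


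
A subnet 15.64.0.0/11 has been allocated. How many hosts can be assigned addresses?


Host bits = 32 - 11 = 21
Total addresses = 2^21 = 2097152
Usable = total - 2 (network and broadcast)
Usable hosts: 2097150


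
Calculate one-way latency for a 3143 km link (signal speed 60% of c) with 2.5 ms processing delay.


Speed = 0.6 * 3e5 km/s = 180000 km/s
Propagation delay = 3143 / 180000 = 0.0175 s = 17.4611 ms
Processing delay = 2.5 ms
Total one-way latency = 19.9611 ms


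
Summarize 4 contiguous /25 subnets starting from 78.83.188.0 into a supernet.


Original prefix: /25
Number of subnets: 4 = 2^2
New prefix = 25 - 2 = 23
Supernet: 78.83.188.0/23


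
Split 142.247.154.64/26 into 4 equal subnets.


New prefix = 26 + 2 = 28
Each subnet has 16 addresses
  142.247.154.64/28
  142.247.154.80/28
  142.247.154.96/28
  142.247.154.112/28
Subnets: 142.247.154.64/28, 142.247.154.80/28, 142.247.154.96/28, 142.247.154.112/28


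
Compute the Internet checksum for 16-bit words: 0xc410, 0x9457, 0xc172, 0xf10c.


Sum all words (with carry folding):
+ 0xc410 = 0xc410
+ 0x9457 = 0x5868
+ 0xc172 = 0x19db
+ 0xf10c = 0x0ae8
One's complement: ~0x0ae8
Checksum = 0xf517


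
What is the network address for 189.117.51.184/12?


IP:   10111101.01110101.00110011.10111000
Mask: 11111111.11110000.00000000.00000000
AND operation:
Net:  10111101.01110000.00000000.00000000
Network: 189.112.0.0/12


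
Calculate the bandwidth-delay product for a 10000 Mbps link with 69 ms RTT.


BDP = bandwidth * RTT
= 10000 Mbps * 69 ms
= 10000 * 1e6 * 69 / 1000 bits
= 690000000 bits
= 86250000 bytes
= 84228.5156 KB
BDP = 690000000 bits (86250000 bytes)


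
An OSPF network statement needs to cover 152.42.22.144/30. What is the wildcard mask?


Subnet mask: 255.255.255.252
Wildcard = 255.255.255.255 - subnet mask
255 - 255 = 0
255 - 255 = 0
255 - 255 = 0
255 - 252 = 3
Wildcard: 0.0.0.3


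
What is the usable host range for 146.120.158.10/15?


Network: 146.120.0.0
Broadcast: 146.121.255.255
First usable = network + 1
Last usable = broadcast - 1
Range: 146.120.0.1 to 146.121.255.254


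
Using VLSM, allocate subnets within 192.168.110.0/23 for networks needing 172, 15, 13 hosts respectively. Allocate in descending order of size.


172 hosts -> /24 (254 usable): 192.168.110.0/24
15 hosts -> /27 (30 usable): 192.168.111.0/27
13 hosts -> /28 (14 usable): 192.168.111.32/28
Allocation: 192.168.110.0/24 (172 hosts, 254 usable); 192.168.111.0/27 (15 hosts, 30 usable); 192.168.111.32/28 (13 hosts, 14 usable)


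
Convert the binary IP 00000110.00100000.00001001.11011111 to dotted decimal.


00000110 = 6
00100000 = 32
00001001 = 9
11011111 = 223
IP: 6.32.9.223


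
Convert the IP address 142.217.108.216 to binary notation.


142 = 10001110
217 = 11011001
108 = 01101100
216 = 11011000
Binary: 10001110.11011001.01101100.11011000


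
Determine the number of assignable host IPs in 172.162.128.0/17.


Host bits = 32 - 17 = 15
Total addresses = 2^15 = 32768
Usable = total - 2 (network and broadcast)
Usable hosts: 32766


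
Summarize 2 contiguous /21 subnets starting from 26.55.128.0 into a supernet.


Original prefix: /21
Number of subnets: 2 = 2^1
New prefix = 21 - 1 = 20
Supernet: 26.55.128.0/20


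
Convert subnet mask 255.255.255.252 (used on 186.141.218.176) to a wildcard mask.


Subnet mask: 255.255.255.252
Wildcard = 255.255.255.255 - subnet mask
255 - 255 = 0
255 - 255 = 0
255 - 255 = 0
255 - 252 = 3
Wildcard: 0.0.0.3


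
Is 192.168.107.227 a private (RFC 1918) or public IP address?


RFC 1918 private ranges:
  10.0.0.0/8 (10.0.0.0 - 10.255.255.255)
  172.16.0.0/12 (172.16.0.0 - 172.31.255.255)
  192.168.0.0/16 (192.168.0.0 - 192.168.255.255)
Private (in 192.168.0.0/16)


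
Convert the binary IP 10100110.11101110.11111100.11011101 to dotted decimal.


10100110 = 166
11101110 = 238
11111100 = 252
11011101 = 221
IP: 166.238.252.221


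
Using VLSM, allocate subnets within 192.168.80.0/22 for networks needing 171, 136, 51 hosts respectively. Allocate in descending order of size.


171 hosts -> /24 (254 usable): 192.168.80.0/24
136 hosts -> /24 (254 usable): 192.168.81.0/24
51 hosts -> /26 (62 usable): 192.168.82.0/26
Allocation: 192.168.80.0/24 (171 hosts, 254 usable); 192.168.81.0/24 (136 hosts, 254 usable); 192.168.82.0/26 (51 hosts, 62 usable)


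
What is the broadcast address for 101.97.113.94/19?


Network: 101.97.96.0/19
Host bits = 13
Set all host bits to 1:
Broadcast: 101.97.127.255


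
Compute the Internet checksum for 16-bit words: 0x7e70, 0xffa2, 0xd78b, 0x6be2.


Sum all words (with carry folding):
+ 0x7e70 = 0x7e70
+ 0xffa2 = 0x7e13
+ 0xd78b = 0x559f
+ 0x6be2 = 0xc181
One's complement: ~0xc181
Checksum = 0x3e7e


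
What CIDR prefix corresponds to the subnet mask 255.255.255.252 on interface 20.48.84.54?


Binary: 11111111.11111111.11111111.11111100
Count leading 1s
Prefix: /30


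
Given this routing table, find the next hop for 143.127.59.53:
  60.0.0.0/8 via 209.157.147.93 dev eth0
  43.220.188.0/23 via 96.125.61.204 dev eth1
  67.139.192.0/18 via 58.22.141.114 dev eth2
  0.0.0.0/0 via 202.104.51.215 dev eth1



Longest prefix match for 143.127.59.53:
  /8 60.0.0.0: no
  /23 43.220.188.0: no
  /18 67.139.192.0: no
  /0 0.0.0.0: MATCH
Selected: next-hop 202.104.51.215 via eth1 (matched /0)


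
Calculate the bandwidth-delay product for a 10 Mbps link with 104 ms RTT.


BDP = bandwidth * RTT
= 10 Mbps * 104 ms
= 10 * 1e6 * 104 / 1000 bits
= 1040000 bits
= 130000 bytes
= 126.9531 KB
BDP = 1040000 bits (130000 bytes)


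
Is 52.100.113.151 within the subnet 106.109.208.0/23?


Subnet network: 106.109.208.0
Test IP AND mask: 52.100.112.0
No, 52.100.113.151 is not in 106.109.208.0/23


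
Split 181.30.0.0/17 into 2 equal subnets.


New prefix = 17 + 1 = 18
Each subnet has 16384 addresses
  181.30.0.0/18
  181.30.64.0/18
Subnets: 181.30.0.0/18, 181.30.64.0/18


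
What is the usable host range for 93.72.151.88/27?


Network: 93.72.151.64
Broadcast: 93.72.151.95
First usable = network + 1
Last usable = broadcast - 1
Range: 93.72.151.65 to 93.72.151.94


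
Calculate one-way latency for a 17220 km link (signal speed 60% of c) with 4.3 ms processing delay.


Speed = 0.6 * 3e5 km/s = 180000 km/s
Propagation delay = 17220 / 180000 = 0.0957 s = 95.6667 ms
Processing delay = 4.3 ms
Total one-way latency = 99.9667 ms


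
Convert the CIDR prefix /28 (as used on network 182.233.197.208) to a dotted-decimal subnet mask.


/28 means 28 network bits, 4 host bits
Binary: 11111111111111111111111111110000
Mask: 255.255.255.240


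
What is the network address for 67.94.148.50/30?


IP:   01000011.01011110.10010100.00110010
Mask: 11111111.11111111.11111111.11111100
AND operation:
Net:  01000011.01011110.10010100.00110000
Network: 67.94.148.48/30


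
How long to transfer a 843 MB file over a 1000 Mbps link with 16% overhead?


Effective throughput = 1000 * (1 - 16/100) = 840 Mbps
File size in Mb = 843 * 8 = 6744 Mb
Time = 6744 / 840
Time = 8.0286 seconds


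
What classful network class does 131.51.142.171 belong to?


First octet: 131
Binary: 10000011
10xxxxxx -> Class B (128-191)
Class B, default mask 255.255.0.0 (/16)


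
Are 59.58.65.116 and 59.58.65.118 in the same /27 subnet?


Mask: 255.255.255.224
59.58.65.116 AND mask = 59.58.65.96
59.58.65.118 AND mask = 59.58.65.96
Yes, same subnet (59.58.65.96)


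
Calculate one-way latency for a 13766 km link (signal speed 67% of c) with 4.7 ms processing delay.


Speed = 0.67 * 3e5 km/s = 201000 km/s
Propagation delay = 13766 / 201000 = 0.0685 s = 68.4876 ms
Processing delay = 4.7 ms
Total one-way latency = 73.1876 ms


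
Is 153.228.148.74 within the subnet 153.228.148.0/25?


Subnet network: 153.228.148.0
Test IP AND mask: 153.228.148.0
Yes, 153.228.148.74 is in 153.228.148.0/25


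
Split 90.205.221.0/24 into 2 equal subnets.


New prefix = 24 + 1 = 25
Each subnet has 128 addresses
  90.205.221.0/25
  90.205.221.128/25
Subnets: 90.205.221.0/25, 90.205.221.128/25


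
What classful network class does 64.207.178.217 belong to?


First octet: 64
Binary: 01000000
0xxxxxxx -> Class A (1-126)
Class A, default mask 255.0.0.0 (/8)


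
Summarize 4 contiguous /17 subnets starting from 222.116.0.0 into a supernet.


Original prefix: /17
Number of subnets: 4 = 2^2
New prefix = 17 - 2 = 15
Supernet: 222.116.0.0/15


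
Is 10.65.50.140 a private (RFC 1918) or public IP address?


RFC 1918 private ranges:
  10.0.0.0/8 (10.0.0.0 - 10.255.255.255)
  172.16.0.0/12 (172.16.0.0 - 172.31.255.255)
  192.168.0.0/16 (192.168.0.0 - 192.168.255.255)
Private (in 10.0.0.0/8)


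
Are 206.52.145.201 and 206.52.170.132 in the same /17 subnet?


Mask: 255.255.128.0
206.52.145.201 AND mask = 206.52.128.0
206.52.170.132 AND mask = 206.52.128.0
Yes, same subnet (206.52.128.0)


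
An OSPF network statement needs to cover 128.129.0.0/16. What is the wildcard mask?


Subnet mask: 255.255.0.0
Wildcard = 255.255.255.255 - subnet mask
255 - 255 = 0
255 - 255 = 0
255 - 0 = 255
255 - 0 = 255
Wildcard: 0.0.255.255


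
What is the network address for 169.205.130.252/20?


IP:   10101001.11001101.10000010.11111100
Mask: 11111111.11111111.11110000.00000000
AND operation:
Net:  10101001.11001101.10000000.00000000
Network: 169.205.128.0/20


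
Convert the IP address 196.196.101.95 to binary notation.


196 = 11000100
196 = 11000100
101 = 01100101
95 = 01011111
Binary: 11000100.11000100.01100101.01011111


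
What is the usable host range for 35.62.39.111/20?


Network: 35.62.32.0
Broadcast: 35.62.47.255
First usable = network + 1
Last usable = broadcast - 1
Range: 35.62.32.1 to 35.62.47.254


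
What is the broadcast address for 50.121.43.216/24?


Network: 50.121.43.0/24
Host bits = 8
Set all host bits to 1:
Broadcast: 50.121.43.255


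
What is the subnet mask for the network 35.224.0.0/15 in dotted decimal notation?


/15 means 15 network bits, 17 host bits
Binary: 11111111111111100000000000000000
Mask: 255.254.0.0


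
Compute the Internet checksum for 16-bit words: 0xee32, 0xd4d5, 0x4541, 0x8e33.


Sum all words (with carry folding):
+ 0xee32 = 0xee32
+ 0xd4d5 = 0xc308
+ 0x4541 = 0x084a
+ 0x8e33 = 0x967d
One's complement: ~0x967d
Checksum = 0x6982


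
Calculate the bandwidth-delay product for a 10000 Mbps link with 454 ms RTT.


BDP = bandwidth * RTT
= 10000 Mbps * 454 ms
= 10000 * 1e6 * 454 / 1000 bits
= 4540000000 bits
= 567500000 bytes
= 554199.2188 KB
BDP = 4540000000 bits (567500000 bytes)


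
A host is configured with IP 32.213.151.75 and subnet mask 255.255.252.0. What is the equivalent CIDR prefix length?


Binary: 11111111.11111111.11111100.00000000
Count leading 1s
Prefix: /22


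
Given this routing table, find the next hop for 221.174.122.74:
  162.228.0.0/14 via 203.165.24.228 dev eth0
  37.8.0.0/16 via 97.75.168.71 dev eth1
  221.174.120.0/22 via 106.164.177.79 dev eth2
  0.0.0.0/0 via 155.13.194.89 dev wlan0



Longest prefix match for 221.174.122.74:
  /14 162.228.0.0: no
  /16 37.8.0.0: no
  /22 221.174.120.0: MATCH
  /0 0.0.0.0: MATCH
Selected: next-hop 106.164.177.79 via eth2 (matched /22)


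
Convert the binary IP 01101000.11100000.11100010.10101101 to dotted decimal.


01101000 = 104
11100000 = 224
11100010 = 226
10101101 = 173
IP: 104.224.226.173


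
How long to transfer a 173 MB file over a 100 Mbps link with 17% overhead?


Effective throughput = 100 * (1 - 17/100) = 83 Mbps
File size in Mb = 173 * 8 = 1384 Mb
Time = 1384 / 83
Time = 16.6747 seconds


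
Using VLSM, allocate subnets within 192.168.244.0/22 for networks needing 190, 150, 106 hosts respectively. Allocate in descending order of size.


190 hosts -> /24 (254 usable): 192.168.244.0/24
150 hosts -> /24 (254 usable): 192.168.245.0/24
106 hosts -> /25 (126 usable): 192.168.246.0/25
Allocation: 192.168.244.0/24 (190 hosts, 254 usable); 192.168.245.0/24 (150 hosts, 254 usable); 192.168.246.0/25 (106 hosts, 126 usable)


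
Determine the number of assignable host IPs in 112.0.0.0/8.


Host bits = 32 - 8 = 24
Total addresses = 2^24 = 16777216
Usable = total - 2 (network and broadcast)
Usable hosts: 16777214


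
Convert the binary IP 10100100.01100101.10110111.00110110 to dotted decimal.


10100100 = 164
01100101 = 101
10110111 = 183
00110110 = 54
IP: 164.101.183.54


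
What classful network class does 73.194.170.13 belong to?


First octet: 73
Binary: 01001001
0xxxxxxx -> Class A (1-126)
Class A, default mask 255.0.0.0 (/8)


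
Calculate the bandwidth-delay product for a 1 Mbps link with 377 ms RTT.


BDP = bandwidth * RTT
= 1 Mbps * 377 ms
= 1 * 1e6 * 377 / 1000 bits
= 377000 bits
= 47125 bytes
= 46.0205 KB
BDP = 377000 bits (47125 bytes)


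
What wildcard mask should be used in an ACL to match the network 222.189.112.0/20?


Subnet mask: 255.255.240.0
Wildcard = 255.255.255.255 - subnet mask
255 - 255 = 0
255 - 255 = 0
255 - 240 = 15
255 - 0 = 255
Wildcard: 0.0.15.255


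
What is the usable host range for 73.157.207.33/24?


Network: 73.157.207.0
Broadcast: 73.157.207.255
First usable = network + 1
Last usable = broadcast - 1
Range: 73.157.207.1 to 73.157.207.254


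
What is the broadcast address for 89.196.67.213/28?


Network: 89.196.67.208/28
Host bits = 4
Set all host bits to 1:
Broadcast: 89.196.67.223


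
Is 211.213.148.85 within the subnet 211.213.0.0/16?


Subnet network: 211.213.0.0
Test IP AND mask: 211.213.0.0
Yes, 211.213.148.85 is in 211.213.0.0/16


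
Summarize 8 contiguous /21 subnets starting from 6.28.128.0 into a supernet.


Original prefix: /21
Number of subnets: 8 = 2^3
New prefix = 21 - 3 = 18
Supernet: 6.28.128.0/18


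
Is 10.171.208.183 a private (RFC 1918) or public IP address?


RFC 1918 private ranges:
  10.0.0.0/8 (10.0.0.0 - 10.255.255.255)
  172.16.0.0/12 (172.16.0.0 - 172.31.255.255)
  192.168.0.0/16 (192.168.0.0 - 192.168.255.255)
Private (in 10.0.0.0/8)


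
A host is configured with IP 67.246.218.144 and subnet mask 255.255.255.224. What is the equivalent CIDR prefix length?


Binary: 11111111.11111111.11111111.11100000
Count leading 1s
Prefix: /27


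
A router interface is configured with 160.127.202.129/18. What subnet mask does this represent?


/18 means 18 network bits, 14 host bits
Binary: 11111111111111111100000000000000
Mask: 255.255.192.0


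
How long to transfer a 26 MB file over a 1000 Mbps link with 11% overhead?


Effective throughput = 1000 * (1 - 11/100) = 890 Mbps
File size in Mb = 26 * 8 = 208 Mb
Time = 208 / 890
Time = 0.2337 seconds


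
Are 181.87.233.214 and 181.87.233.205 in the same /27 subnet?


Mask: 255.255.255.224
181.87.233.214 AND mask = 181.87.233.192
181.87.233.205 AND mask = 181.87.233.192
Yes, same subnet (181.87.233.192)


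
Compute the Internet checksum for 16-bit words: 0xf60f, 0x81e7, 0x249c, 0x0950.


Sum all words (with carry folding):
+ 0xf60f = 0xf60f
+ 0x81e7 = 0x77f7
+ 0x249c = 0x9c93
+ 0x0950 = 0xa5e3
One's complement: ~0xa5e3
Checksum = 0x5a1c
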